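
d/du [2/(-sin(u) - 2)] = 2*cos(u)/(sin(u) + 2)^2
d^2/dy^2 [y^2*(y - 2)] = 6*y - 4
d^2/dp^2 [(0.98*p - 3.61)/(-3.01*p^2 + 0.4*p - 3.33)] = (-(0.98*p - 3.61)*(6.02*p - 0.4)*(12.04*p - 0.8) + (17.6988*p - 22.5162)*(3.01*p^2 - 0.4*p + 3.33))/(3.01*p^2 - 0.4*p + 3.33)^3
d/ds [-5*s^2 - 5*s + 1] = -10*s - 5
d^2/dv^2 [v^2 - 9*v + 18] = 2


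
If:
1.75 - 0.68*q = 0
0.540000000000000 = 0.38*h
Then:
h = 1.42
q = 2.57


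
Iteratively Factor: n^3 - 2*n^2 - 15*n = (n - 5)*(n^2 + 3*n) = n*(n - 5)*(n + 3)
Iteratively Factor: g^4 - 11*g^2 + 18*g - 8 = (g - 2)*(g^3 + 2*g^2 - 7*g + 4) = (g - 2)*(g - 1)*(g^2 + 3*g - 4) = (g - 2)*(g - 1)^2*(g + 4)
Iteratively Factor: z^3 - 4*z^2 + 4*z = (z - 2)*(z^2 - 2*z) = (z - 2)^2*(z)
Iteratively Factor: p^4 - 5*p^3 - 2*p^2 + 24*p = (p - 3)*(p^3 - 2*p^2 - 8*p) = (p - 3)*(p + 2)*(p^2 - 4*p) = (p - 4)*(p - 3)*(p + 2)*(p)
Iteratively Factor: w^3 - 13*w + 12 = (w + 4)*(w^2 - 4*w + 3) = (w - 1)*(w + 4)*(w - 3)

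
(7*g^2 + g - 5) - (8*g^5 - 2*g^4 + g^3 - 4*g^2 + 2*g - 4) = -8*g^5 + 2*g^4 - g^3 + 11*g^2 - g - 1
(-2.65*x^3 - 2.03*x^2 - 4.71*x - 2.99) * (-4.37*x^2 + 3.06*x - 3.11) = 11.5805*x^5 + 0.7621*x^4 + 22.6124*x^3 + 4.967*x^2 + 5.4987*x + 9.2989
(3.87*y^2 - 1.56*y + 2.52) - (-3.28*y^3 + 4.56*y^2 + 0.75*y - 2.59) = 3.28*y^3 - 0.69*y^2 - 2.31*y + 5.11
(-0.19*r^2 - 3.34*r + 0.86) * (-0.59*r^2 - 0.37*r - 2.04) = 0.1121*r^4 + 2.0409*r^3 + 1.116*r^2 + 6.4954*r - 1.7544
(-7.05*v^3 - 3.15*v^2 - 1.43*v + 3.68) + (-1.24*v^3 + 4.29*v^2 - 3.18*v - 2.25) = -8.29*v^3 + 1.14*v^2 - 4.61*v + 1.43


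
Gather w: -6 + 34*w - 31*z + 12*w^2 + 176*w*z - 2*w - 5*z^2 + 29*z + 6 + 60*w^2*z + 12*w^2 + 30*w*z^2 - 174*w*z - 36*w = w^2*(60*z + 24) + w*(30*z^2 + 2*z - 4) - 5*z^2 - 2*z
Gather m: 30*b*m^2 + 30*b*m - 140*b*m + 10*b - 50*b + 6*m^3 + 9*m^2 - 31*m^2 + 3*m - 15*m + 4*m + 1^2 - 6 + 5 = -40*b + 6*m^3 + m^2*(30*b - 22) + m*(-110*b - 8)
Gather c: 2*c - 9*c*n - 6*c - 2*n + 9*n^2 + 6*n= c*(-9*n - 4) + 9*n^2 + 4*n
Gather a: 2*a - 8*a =-6*a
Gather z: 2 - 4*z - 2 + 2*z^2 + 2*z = 2*z^2 - 2*z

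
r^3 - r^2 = r^2*(r - 1)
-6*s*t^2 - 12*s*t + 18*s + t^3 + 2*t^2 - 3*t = (-6*s + t)*(t - 1)*(t + 3)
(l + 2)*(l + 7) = l^2 + 9*l + 14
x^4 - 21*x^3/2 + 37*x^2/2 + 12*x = x*(x - 8)*(x - 3)*(x + 1/2)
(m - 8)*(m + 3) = m^2 - 5*m - 24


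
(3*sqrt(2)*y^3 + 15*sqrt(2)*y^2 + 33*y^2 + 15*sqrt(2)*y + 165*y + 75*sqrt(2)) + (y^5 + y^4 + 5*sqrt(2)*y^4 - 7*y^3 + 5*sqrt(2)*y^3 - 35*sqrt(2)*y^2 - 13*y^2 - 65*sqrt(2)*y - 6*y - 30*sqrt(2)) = y^5 + y^4 + 5*sqrt(2)*y^4 - 7*y^3 + 8*sqrt(2)*y^3 - 20*sqrt(2)*y^2 + 20*y^2 - 50*sqrt(2)*y + 159*y + 45*sqrt(2)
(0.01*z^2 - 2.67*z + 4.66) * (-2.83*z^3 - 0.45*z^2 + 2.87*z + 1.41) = -0.0283*z^5 + 7.5516*z^4 - 11.9576*z^3 - 9.7458*z^2 + 9.6095*z + 6.5706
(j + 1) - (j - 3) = 4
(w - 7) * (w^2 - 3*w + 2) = w^3 - 10*w^2 + 23*w - 14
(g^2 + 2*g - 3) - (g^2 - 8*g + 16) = 10*g - 19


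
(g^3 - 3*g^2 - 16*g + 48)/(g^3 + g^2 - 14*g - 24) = (g^2 + g - 12)/(g^2 + 5*g + 6)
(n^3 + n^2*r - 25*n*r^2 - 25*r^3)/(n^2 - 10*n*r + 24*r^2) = (n^3 + n^2*r - 25*n*r^2 - 25*r^3)/(n^2 - 10*n*r + 24*r^2)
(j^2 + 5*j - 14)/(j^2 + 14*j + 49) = (j - 2)/(j + 7)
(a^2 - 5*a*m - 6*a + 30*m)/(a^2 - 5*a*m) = (a - 6)/a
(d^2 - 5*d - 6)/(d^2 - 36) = (d + 1)/(d + 6)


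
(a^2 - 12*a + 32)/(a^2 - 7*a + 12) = (a - 8)/(a - 3)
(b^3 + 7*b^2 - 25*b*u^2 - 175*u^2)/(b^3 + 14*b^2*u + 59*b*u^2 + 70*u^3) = (b^2 - 5*b*u + 7*b - 35*u)/(b^2 + 9*b*u + 14*u^2)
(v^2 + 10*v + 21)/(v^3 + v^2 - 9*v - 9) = (v + 7)/(v^2 - 2*v - 3)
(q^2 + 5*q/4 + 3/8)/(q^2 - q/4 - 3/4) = (q + 1/2)/(q - 1)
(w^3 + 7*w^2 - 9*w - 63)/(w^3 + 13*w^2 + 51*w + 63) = (w - 3)/(w + 3)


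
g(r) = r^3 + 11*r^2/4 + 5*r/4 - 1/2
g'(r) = 3*r^2 + 11*r/2 + 5/4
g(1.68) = 14.10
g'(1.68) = 18.96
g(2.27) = 28.21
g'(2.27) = 29.19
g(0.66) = 1.81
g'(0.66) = 6.19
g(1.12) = 5.75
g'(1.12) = 11.17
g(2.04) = 21.98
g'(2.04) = 24.95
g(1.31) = 8.10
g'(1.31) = 13.60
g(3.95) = 108.97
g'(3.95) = 69.78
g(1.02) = 4.70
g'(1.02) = 9.98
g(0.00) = -0.50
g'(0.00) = 1.25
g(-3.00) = -6.50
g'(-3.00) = 11.75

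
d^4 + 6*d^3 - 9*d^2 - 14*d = d*(d - 2)*(d + 1)*(d + 7)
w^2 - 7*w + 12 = (w - 4)*(w - 3)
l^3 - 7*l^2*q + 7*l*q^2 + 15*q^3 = (l - 5*q)*(l - 3*q)*(l + q)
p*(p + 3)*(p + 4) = p^3 + 7*p^2 + 12*p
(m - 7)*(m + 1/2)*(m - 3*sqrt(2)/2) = m^3 - 13*m^2/2 - 3*sqrt(2)*m^2/2 - 7*m/2 + 39*sqrt(2)*m/4 + 21*sqrt(2)/4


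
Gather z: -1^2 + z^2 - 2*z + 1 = z^2 - 2*z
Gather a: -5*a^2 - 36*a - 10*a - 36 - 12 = -5*a^2 - 46*a - 48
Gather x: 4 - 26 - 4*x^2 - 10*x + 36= -4*x^2 - 10*x + 14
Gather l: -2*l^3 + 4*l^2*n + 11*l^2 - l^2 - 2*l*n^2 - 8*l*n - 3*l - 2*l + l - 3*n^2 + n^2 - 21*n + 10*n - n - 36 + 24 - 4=-2*l^3 + l^2*(4*n + 10) + l*(-2*n^2 - 8*n - 4) - 2*n^2 - 12*n - 16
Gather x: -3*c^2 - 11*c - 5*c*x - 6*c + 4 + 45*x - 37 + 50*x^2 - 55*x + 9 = -3*c^2 - 17*c + 50*x^2 + x*(-5*c - 10) - 24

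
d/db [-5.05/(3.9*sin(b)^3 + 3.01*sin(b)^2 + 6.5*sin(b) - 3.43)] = (59.085*sin(b)^2 + 30.401*sin(b) + 32.825)*cos(b)/(3.9*sin(b)^3 + 3.01*sin(b)^2 + 6.5*sin(b) - 3.43)^2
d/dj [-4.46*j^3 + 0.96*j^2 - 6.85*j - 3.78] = -13.38*j^2 + 1.92*j - 6.85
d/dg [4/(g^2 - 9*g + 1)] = 4*(9 - 2*g)/(g^2 - 9*g + 1)^2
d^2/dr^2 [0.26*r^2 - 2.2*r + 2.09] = 0.520000000000000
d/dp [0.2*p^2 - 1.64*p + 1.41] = 0.4*p - 1.64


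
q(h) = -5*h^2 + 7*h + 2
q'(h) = 7 - 10*h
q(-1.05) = -10.86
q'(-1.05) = 17.50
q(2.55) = -12.66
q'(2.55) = -18.50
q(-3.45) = -81.66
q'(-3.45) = 41.50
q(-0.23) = 0.13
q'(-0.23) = 9.30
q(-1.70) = -24.35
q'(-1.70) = 24.00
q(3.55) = -36.16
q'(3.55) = -28.50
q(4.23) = -57.85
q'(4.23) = -35.30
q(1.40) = 2.00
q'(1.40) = -7.00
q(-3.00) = -64.00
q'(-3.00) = 37.00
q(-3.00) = -64.00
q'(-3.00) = 37.00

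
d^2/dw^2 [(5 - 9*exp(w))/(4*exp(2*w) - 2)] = (-36*exp(4*w) + 80*exp(3*w) - 108*exp(2*w) + 40*exp(w) - 9)*exp(w)/(2*(8*exp(6*w) - 12*exp(4*w) + 6*exp(2*w) - 1))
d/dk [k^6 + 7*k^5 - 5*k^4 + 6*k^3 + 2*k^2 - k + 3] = 6*k^5 + 35*k^4 - 20*k^3 + 18*k^2 + 4*k - 1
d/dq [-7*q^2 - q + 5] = -14*q - 1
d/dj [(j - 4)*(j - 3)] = 2*j - 7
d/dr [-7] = 0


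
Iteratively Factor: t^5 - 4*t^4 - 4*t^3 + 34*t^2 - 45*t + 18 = (t + 3)*(t^4 - 7*t^3 + 17*t^2 - 17*t + 6) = (t - 2)*(t + 3)*(t^3 - 5*t^2 + 7*t - 3) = (t - 3)*(t - 2)*(t + 3)*(t^2 - 2*t + 1) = (t - 3)*(t - 2)*(t - 1)*(t + 3)*(t - 1)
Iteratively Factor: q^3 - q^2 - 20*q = (q)*(q^2 - q - 20) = q*(q - 5)*(q + 4)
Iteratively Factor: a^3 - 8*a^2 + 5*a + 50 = (a - 5)*(a^2 - 3*a - 10) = (a - 5)*(a + 2)*(a - 5)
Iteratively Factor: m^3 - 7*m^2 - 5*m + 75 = (m - 5)*(m^2 - 2*m - 15) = (m - 5)*(m + 3)*(m - 5)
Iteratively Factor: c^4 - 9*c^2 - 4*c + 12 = (c + 2)*(c^3 - 2*c^2 - 5*c + 6) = (c - 3)*(c + 2)*(c^2 + c - 2) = (c - 3)*(c + 2)^2*(c - 1)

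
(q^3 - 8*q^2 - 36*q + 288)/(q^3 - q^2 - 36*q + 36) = (q - 8)/(q - 1)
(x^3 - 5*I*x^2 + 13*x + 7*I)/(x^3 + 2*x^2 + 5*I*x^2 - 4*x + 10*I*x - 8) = (x^2 - 6*I*x + 7)/(x^2 + x*(2 + 4*I) + 8*I)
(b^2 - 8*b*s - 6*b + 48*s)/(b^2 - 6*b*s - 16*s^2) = (b - 6)/(b + 2*s)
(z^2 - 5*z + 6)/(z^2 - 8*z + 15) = (z - 2)/(z - 5)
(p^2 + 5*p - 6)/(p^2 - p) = (p + 6)/p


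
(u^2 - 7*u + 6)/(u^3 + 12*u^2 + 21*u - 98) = (u^2 - 7*u + 6)/(u^3 + 12*u^2 + 21*u - 98)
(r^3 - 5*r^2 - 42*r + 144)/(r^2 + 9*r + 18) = (r^2 - 11*r + 24)/(r + 3)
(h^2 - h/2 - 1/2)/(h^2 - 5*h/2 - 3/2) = (h - 1)/(h - 3)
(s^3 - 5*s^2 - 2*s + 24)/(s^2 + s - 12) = (s^2 - 2*s - 8)/(s + 4)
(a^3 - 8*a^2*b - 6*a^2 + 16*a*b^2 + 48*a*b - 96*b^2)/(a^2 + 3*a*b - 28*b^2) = (a^2 - 4*a*b - 6*a + 24*b)/(a + 7*b)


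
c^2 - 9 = (c - 3)*(c + 3)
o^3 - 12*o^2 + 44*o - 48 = (o - 6)*(o - 4)*(o - 2)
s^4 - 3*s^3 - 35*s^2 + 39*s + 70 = (s - 7)*(s - 2)*(s + 1)*(s + 5)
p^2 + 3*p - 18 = (p - 3)*(p + 6)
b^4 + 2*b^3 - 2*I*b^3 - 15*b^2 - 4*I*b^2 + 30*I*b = b*(b - 3)*(b + 5)*(b - 2*I)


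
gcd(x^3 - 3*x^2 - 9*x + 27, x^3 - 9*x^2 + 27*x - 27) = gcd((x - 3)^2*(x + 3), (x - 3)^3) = x^2 - 6*x + 9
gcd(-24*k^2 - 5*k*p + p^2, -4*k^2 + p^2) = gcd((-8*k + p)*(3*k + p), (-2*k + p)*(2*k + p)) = 1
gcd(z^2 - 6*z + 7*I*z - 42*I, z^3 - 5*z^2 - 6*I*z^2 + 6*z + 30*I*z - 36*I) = 1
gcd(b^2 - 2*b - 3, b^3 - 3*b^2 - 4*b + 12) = b - 3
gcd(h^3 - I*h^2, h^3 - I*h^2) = h^3 - I*h^2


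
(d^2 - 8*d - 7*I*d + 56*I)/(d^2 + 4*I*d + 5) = (d^2 - 8*d - 7*I*d + 56*I)/(d^2 + 4*I*d + 5)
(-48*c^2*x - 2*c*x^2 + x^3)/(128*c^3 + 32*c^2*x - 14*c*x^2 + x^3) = x*(6*c + x)/(-16*c^2 - 6*c*x + x^2)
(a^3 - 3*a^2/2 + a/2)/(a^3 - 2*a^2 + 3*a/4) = 2*(a - 1)/(2*a - 3)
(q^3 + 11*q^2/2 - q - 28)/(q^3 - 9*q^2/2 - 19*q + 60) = (2*q^2 + 3*q - 14)/(2*q^2 - 17*q + 30)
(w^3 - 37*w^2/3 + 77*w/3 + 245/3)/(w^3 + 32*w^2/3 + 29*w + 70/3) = (w^2 - 14*w + 49)/(w^2 + 9*w + 14)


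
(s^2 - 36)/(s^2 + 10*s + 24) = (s - 6)/(s + 4)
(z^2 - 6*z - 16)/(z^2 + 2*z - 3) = (z^2 - 6*z - 16)/(z^2 + 2*z - 3)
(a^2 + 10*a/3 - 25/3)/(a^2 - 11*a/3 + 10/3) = (a + 5)/(a - 2)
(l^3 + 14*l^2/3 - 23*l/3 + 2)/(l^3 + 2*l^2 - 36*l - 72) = (3*l^2 - 4*l + 1)/(3*(l^2 - 4*l - 12))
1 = 1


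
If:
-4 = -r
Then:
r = 4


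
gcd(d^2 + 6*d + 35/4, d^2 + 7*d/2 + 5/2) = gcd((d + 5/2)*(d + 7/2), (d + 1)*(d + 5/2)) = d + 5/2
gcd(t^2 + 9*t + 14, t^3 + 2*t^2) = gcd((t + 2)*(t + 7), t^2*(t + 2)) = t + 2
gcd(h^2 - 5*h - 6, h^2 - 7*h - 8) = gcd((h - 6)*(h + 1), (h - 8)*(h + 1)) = h + 1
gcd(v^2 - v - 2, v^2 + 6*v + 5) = v + 1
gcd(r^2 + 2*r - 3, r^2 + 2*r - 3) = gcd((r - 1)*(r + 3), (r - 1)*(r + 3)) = r^2 + 2*r - 3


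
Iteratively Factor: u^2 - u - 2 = (u - 2)*(u + 1)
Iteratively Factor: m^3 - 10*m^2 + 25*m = (m - 5)*(m^2 - 5*m) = m*(m - 5)*(m - 5)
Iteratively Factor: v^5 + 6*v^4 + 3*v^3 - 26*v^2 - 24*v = (v)*(v^4 + 6*v^3 + 3*v^2 - 26*v - 24) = v*(v + 3)*(v^3 + 3*v^2 - 6*v - 8) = v*(v - 2)*(v + 3)*(v^2 + 5*v + 4) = v*(v - 2)*(v + 1)*(v + 3)*(v + 4)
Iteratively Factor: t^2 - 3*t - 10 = (t + 2)*(t - 5)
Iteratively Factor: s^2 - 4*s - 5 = (s - 5)*(s + 1)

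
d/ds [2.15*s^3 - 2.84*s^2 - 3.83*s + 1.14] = 6.45*s^2 - 5.68*s - 3.83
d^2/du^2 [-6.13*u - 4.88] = 0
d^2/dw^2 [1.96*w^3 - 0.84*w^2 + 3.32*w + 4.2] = 11.76*w - 1.68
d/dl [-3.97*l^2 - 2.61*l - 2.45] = -7.94*l - 2.61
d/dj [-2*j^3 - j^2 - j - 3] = -6*j^2 - 2*j - 1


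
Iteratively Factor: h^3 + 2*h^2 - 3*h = (h)*(h^2 + 2*h - 3) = h*(h - 1)*(h + 3)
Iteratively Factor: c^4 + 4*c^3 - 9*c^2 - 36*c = (c + 3)*(c^3 + c^2 - 12*c) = c*(c + 3)*(c^2 + c - 12) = c*(c - 3)*(c + 3)*(c + 4)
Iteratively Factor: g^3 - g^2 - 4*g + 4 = (g - 1)*(g^2 - 4) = (g - 2)*(g - 1)*(g + 2)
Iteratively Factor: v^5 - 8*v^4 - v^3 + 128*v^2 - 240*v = (v - 3)*(v^4 - 5*v^3 - 16*v^2 + 80*v) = (v - 5)*(v - 3)*(v^3 - 16*v) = (v - 5)*(v - 4)*(v - 3)*(v^2 + 4*v) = v*(v - 5)*(v - 4)*(v - 3)*(v + 4)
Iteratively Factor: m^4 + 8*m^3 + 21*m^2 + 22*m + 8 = (m + 1)*(m^3 + 7*m^2 + 14*m + 8) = (m + 1)*(m + 4)*(m^2 + 3*m + 2) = (m + 1)*(m + 2)*(m + 4)*(m + 1)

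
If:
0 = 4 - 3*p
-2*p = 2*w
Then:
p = 4/3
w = -4/3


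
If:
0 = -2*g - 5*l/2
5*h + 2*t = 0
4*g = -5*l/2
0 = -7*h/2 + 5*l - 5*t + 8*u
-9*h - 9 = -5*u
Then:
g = 0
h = -8/13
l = 0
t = 20/13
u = 9/13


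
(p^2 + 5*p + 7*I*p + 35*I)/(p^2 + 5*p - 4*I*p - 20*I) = (p + 7*I)/(p - 4*I)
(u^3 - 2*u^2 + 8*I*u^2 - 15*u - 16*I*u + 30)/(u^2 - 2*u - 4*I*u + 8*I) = (u^2 + 8*I*u - 15)/(u - 4*I)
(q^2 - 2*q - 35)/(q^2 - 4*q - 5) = (-q^2 + 2*q + 35)/(-q^2 + 4*q + 5)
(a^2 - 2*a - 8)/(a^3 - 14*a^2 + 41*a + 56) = (a^2 - 2*a - 8)/(a^3 - 14*a^2 + 41*a + 56)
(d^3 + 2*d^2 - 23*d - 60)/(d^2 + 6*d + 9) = (d^2 - d - 20)/(d + 3)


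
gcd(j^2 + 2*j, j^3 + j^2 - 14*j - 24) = j + 2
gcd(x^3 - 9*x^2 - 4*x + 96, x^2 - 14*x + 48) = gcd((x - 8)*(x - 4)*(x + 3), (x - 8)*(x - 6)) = x - 8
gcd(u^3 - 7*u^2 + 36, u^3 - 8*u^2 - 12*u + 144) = u - 6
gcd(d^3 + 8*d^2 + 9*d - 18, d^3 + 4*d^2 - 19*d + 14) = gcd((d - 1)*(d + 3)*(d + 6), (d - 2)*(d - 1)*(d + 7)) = d - 1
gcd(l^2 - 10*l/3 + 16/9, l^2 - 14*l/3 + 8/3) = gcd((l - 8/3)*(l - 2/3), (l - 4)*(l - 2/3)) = l - 2/3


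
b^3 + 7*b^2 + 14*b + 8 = (b + 1)*(b + 2)*(b + 4)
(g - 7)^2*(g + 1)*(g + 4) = g^4 - 9*g^3 - 17*g^2 + 189*g + 196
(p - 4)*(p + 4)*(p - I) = p^3 - I*p^2 - 16*p + 16*I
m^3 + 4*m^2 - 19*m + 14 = (m - 2)*(m - 1)*(m + 7)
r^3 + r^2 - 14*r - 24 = (r - 4)*(r + 2)*(r + 3)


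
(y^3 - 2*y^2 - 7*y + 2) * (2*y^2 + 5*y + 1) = 2*y^5 + y^4 - 23*y^3 - 33*y^2 + 3*y + 2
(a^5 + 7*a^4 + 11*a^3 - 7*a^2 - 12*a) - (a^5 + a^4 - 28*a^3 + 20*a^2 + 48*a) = 6*a^4 + 39*a^3 - 27*a^2 - 60*a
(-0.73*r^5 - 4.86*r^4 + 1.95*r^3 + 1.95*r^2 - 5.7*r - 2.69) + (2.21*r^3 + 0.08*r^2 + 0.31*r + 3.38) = -0.73*r^5 - 4.86*r^4 + 4.16*r^3 + 2.03*r^2 - 5.39*r + 0.69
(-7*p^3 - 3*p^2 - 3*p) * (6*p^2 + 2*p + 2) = -42*p^5 - 32*p^4 - 38*p^3 - 12*p^2 - 6*p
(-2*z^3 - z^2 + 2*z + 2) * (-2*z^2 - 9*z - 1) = 4*z^5 + 20*z^4 + 7*z^3 - 21*z^2 - 20*z - 2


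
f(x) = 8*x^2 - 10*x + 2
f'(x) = 16*x - 10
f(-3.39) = 127.84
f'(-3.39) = -64.24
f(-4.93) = 245.74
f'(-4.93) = -88.88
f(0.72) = -1.05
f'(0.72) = 1.52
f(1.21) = 1.61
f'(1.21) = 9.36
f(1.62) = 6.80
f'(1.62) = 15.92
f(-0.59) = 10.68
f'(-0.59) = -19.44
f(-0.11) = 3.20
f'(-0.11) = -11.76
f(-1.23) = 26.40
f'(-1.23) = -29.68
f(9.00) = 560.00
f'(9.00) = 134.00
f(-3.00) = 104.00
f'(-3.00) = -58.00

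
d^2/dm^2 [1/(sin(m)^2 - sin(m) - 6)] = (4*sin(m)^4 - 3*sin(m)^3 + 19*sin(m)^2 - 14)/(sin(m) + cos(m)^2 + 5)^3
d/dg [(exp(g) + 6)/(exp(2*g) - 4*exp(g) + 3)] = (-2*(exp(g) - 2)*(exp(g) + 6) + exp(2*g) - 4*exp(g) + 3)*exp(g)/(exp(2*g) - 4*exp(g) + 3)^2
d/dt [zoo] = 0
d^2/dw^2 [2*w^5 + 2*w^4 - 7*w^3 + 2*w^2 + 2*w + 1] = 40*w^3 + 24*w^2 - 42*w + 4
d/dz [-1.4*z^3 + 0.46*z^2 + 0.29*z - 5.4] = -4.2*z^2 + 0.92*z + 0.29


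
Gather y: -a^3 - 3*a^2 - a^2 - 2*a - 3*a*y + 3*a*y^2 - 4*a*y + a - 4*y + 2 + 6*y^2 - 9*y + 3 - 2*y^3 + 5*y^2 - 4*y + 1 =-a^3 - 4*a^2 - a - 2*y^3 + y^2*(3*a + 11) + y*(-7*a - 17) + 6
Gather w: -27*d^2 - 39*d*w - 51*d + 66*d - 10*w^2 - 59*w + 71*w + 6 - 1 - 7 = -27*d^2 + 15*d - 10*w^2 + w*(12 - 39*d) - 2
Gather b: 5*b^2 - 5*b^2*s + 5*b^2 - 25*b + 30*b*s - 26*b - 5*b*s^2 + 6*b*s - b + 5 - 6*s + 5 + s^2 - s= b^2*(10 - 5*s) + b*(-5*s^2 + 36*s - 52) + s^2 - 7*s + 10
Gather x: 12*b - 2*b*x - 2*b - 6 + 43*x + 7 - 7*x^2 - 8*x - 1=10*b - 7*x^2 + x*(35 - 2*b)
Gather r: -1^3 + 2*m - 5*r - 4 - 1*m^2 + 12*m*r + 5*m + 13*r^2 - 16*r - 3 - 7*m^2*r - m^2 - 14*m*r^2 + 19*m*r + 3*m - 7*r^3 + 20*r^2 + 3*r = -2*m^2 + 10*m - 7*r^3 + r^2*(33 - 14*m) + r*(-7*m^2 + 31*m - 18) - 8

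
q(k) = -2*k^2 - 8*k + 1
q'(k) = -4*k - 8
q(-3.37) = 5.25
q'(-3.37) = 5.48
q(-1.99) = 9.00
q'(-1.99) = -0.04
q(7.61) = -175.70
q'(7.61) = -38.44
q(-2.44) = 8.61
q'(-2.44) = 1.76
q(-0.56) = 4.85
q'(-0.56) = -5.76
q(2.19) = -26.11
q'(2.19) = -16.76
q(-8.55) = -76.80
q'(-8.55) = 26.20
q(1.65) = -17.64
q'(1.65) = -14.60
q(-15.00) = -329.00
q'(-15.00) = 52.00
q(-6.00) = -23.00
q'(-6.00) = 16.00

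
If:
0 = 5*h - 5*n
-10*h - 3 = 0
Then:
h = -3/10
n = -3/10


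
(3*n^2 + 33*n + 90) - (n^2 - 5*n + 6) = 2*n^2 + 38*n + 84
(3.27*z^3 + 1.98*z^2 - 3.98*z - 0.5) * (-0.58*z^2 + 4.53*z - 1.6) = -1.8966*z^5 + 13.6647*z^4 + 6.0458*z^3 - 20.9074*z^2 + 4.103*z + 0.8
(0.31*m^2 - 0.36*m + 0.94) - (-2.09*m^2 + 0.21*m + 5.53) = 2.4*m^2 - 0.57*m - 4.59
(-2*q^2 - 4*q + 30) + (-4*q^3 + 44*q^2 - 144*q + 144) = -4*q^3 + 42*q^2 - 148*q + 174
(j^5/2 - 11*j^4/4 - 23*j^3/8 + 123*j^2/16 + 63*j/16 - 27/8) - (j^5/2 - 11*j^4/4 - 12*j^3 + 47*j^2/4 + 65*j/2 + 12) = 73*j^3/8 - 65*j^2/16 - 457*j/16 - 123/8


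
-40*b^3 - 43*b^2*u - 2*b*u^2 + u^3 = (-8*b + u)*(b + u)*(5*b + u)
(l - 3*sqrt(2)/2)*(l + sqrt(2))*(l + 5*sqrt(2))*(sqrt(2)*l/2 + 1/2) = sqrt(2)*l^4/2 + 5*l^3 - 7*sqrt(2)*l^2/4 - 19*l - 15*sqrt(2)/2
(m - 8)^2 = m^2 - 16*m + 64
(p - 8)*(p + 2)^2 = p^3 - 4*p^2 - 28*p - 32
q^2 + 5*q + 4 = (q + 1)*(q + 4)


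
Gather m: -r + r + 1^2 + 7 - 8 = 0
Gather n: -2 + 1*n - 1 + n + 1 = 2*n - 2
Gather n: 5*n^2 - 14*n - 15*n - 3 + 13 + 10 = 5*n^2 - 29*n + 20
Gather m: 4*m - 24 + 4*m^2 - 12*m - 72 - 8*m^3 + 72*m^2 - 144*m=-8*m^3 + 76*m^2 - 152*m - 96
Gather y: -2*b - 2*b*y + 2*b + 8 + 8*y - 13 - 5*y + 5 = y*(3 - 2*b)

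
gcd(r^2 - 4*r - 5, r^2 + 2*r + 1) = r + 1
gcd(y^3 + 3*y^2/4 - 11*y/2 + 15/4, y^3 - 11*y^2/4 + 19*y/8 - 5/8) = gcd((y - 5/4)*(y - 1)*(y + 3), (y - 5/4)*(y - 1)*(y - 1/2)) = y^2 - 9*y/4 + 5/4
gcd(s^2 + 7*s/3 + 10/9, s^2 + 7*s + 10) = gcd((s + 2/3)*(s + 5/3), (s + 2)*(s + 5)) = 1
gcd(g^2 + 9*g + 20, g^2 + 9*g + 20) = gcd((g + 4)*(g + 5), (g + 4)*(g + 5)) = g^2 + 9*g + 20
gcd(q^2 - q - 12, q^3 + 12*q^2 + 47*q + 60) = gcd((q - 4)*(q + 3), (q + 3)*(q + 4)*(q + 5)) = q + 3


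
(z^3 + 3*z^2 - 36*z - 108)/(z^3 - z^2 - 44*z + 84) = (z^2 + 9*z + 18)/(z^2 + 5*z - 14)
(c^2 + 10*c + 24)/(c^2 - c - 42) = (c + 4)/(c - 7)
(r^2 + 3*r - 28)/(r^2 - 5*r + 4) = (r + 7)/(r - 1)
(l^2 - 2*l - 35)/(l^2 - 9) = (l^2 - 2*l - 35)/(l^2 - 9)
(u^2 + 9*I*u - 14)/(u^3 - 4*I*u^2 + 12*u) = (u + 7*I)/(u*(u - 6*I))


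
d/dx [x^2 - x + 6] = 2*x - 1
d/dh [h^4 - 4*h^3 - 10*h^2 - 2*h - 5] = 4*h^3 - 12*h^2 - 20*h - 2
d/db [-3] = 0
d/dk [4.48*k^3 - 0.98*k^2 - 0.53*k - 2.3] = 13.44*k^2 - 1.96*k - 0.53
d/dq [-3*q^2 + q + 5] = 1 - 6*q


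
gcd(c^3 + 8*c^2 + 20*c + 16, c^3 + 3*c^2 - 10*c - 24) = c^2 + 6*c + 8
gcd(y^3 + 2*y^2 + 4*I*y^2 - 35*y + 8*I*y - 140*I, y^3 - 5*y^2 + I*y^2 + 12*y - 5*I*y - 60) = y^2 + y*(-5 + 4*I) - 20*I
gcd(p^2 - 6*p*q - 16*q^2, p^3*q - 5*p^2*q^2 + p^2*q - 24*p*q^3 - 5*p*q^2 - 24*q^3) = p - 8*q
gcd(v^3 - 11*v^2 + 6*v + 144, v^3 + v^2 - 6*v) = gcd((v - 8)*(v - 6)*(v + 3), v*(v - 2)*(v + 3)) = v + 3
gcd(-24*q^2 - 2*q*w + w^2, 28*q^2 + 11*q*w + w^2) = 4*q + w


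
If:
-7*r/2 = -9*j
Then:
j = 7*r/18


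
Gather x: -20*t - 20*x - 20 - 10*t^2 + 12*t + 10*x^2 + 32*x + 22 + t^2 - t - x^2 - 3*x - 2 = -9*t^2 - 9*t + 9*x^2 + 9*x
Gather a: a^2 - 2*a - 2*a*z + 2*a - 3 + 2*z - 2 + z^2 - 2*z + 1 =a^2 - 2*a*z + z^2 - 4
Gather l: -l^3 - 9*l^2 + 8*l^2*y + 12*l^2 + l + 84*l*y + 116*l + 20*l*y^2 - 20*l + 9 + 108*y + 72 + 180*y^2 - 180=-l^3 + l^2*(8*y + 3) + l*(20*y^2 + 84*y + 97) + 180*y^2 + 108*y - 99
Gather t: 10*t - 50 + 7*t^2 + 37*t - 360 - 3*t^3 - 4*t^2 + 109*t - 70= -3*t^3 + 3*t^2 + 156*t - 480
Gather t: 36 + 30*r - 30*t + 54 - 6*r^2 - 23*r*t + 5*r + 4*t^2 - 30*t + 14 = -6*r^2 + 35*r + 4*t^2 + t*(-23*r - 60) + 104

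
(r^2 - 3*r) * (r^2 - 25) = r^4 - 3*r^3 - 25*r^2 + 75*r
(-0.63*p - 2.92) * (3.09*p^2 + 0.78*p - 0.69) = -1.9467*p^3 - 9.5142*p^2 - 1.8429*p + 2.0148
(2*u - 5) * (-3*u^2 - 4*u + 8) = -6*u^3 + 7*u^2 + 36*u - 40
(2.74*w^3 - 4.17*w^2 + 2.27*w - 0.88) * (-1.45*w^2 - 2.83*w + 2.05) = -3.973*w^5 - 1.7077*w^4 + 14.1266*w^3 - 13.6966*w^2 + 7.1439*w - 1.804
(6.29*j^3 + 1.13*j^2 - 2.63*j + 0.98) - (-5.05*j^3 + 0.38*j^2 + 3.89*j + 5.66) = 11.34*j^3 + 0.75*j^2 - 6.52*j - 4.68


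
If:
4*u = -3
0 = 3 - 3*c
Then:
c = 1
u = -3/4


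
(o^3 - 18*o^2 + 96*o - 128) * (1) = o^3 - 18*o^2 + 96*o - 128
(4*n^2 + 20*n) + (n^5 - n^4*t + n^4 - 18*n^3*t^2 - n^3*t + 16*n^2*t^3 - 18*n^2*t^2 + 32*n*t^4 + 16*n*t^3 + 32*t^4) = n^5 - n^4*t + n^4 - 18*n^3*t^2 - n^3*t + 16*n^2*t^3 - 18*n^2*t^2 + 4*n^2 + 32*n*t^4 + 16*n*t^3 + 20*n + 32*t^4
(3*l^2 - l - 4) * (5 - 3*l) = -9*l^3 + 18*l^2 + 7*l - 20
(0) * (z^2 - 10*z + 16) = 0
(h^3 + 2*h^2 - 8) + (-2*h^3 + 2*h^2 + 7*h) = -h^3 + 4*h^2 + 7*h - 8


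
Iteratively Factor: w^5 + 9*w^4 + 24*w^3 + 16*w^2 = (w + 1)*(w^4 + 8*w^3 + 16*w^2) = (w + 1)*(w + 4)*(w^3 + 4*w^2) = w*(w + 1)*(w + 4)*(w^2 + 4*w) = w*(w + 1)*(w + 4)^2*(w)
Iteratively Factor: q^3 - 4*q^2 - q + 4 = (q - 4)*(q^2 - 1) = (q - 4)*(q - 1)*(q + 1)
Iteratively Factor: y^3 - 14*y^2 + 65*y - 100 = (y - 4)*(y^2 - 10*y + 25) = (y - 5)*(y - 4)*(y - 5)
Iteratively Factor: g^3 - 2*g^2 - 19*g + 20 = (g + 4)*(g^2 - 6*g + 5) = (g - 5)*(g + 4)*(g - 1)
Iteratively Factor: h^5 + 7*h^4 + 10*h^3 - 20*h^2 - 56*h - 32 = (h + 2)*(h^4 + 5*h^3 - 20*h - 16) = (h - 2)*(h + 2)*(h^3 + 7*h^2 + 14*h + 8) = (h - 2)*(h + 2)^2*(h^2 + 5*h + 4) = (h - 2)*(h + 2)^2*(h + 4)*(h + 1)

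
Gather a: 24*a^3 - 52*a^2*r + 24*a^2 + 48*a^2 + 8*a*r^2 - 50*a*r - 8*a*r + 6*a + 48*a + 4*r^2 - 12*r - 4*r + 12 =24*a^3 + a^2*(72 - 52*r) + a*(8*r^2 - 58*r + 54) + 4*r^2 - 16*r + 12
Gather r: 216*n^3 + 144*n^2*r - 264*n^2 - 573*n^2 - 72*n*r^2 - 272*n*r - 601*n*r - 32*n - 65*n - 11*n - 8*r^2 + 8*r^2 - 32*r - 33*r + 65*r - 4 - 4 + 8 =216*n^3 - 837*n^2 - 72*n*r^2 - 108*n + r*(144*n^2 - 873*n)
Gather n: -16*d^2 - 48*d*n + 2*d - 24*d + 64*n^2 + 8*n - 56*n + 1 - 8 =-16*d^2 - 22*d + 64*n^2 + n*(-48*d - 48) - 7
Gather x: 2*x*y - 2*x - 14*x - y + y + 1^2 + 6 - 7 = x*(2*y - 16)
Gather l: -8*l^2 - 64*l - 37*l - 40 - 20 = -8*l^2 - 101*l - 60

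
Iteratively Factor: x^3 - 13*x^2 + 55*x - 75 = (x - 3)*(x^2 - 10*x + 25) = (x - 5)*(x - 3)*(x - 5)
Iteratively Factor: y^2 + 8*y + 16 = (y + 4)*(y + 4)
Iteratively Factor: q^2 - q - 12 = (q - 4)*(q + 3)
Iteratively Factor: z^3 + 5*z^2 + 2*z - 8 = (z + 4)*(z^2 + z - 2) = (z + 2)*(z + 4)*(z - 1)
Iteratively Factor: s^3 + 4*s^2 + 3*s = (s)*(s^2 + 4*s + 3) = s*(s + 1)*(s + 3)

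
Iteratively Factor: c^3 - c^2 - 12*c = (c - 4)*(c^2 + 3*c) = c*(c - 4)*(c + 3)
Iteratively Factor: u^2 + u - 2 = (u - 1)*(u + 2)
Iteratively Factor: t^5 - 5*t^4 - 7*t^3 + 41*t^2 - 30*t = (t + 3)*(t^4 - 8*t^3 + 17*t^2 - 10*t) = (t - 2)*(t + 3)*(t^3 - 6*t^2 + 5*t) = (t - 2)*(t - 1)*(t + 3)*(t^2 - 5*t) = (t - 5)*(t - 2)*(t - 1)*(t + 3)*(t)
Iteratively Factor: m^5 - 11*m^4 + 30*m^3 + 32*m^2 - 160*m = (m - 4)*(m^4 - 7*m^3 + 2*m^2 + 40*m) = (m - 4)*(m + 2)*(m^3 - 9*m^2 + 20*m) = (m - 5)*(m - 4)*(m + 2)*(m^2 - 4*m) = (m - 5)*(m - 4)^2*(m + 2)*(m)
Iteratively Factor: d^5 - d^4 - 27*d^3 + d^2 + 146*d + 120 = (d - 5)*(d^4 + 4*d^3 - 7*d^2 - 34*d - 24) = (d - 5)*(d + 4)*(d^3 - 7*d - 6) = (d - 5)*(d - 3)*(d + 4)*(d^2 + 3*d + 2) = (d - 5)*(d - 3)*(d + 2)*(d + 4)*(d + 1)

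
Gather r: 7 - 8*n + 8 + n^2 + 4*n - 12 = n^2 - 4*n + 3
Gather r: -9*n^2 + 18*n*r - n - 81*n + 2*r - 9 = -9*n^2 - 82*n + r*(18*n + 2) - 9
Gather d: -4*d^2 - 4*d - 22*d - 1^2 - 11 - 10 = -4*d^2 - 26*d - 22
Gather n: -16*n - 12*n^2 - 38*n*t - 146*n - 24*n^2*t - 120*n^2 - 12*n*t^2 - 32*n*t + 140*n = n^2*(-24*t - 132) + n*(-12*t^2 - 70*t - 22)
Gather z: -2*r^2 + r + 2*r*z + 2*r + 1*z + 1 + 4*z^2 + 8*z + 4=-2*r^2 + 3*r + 4*z^2 + z*(2*r + 9) + 5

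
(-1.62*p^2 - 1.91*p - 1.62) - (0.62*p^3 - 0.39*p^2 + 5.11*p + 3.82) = -0.62*p^3 - 1.23*p^2 - 7.02*p - 5.44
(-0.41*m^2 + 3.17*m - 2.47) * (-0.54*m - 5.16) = 0.2214*m^3 + 0.4038*m^2 - 15.0234*m + 12.7452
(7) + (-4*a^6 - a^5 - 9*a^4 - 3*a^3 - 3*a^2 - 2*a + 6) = -4*a^6 - a^5 - 9*a^4 - 3*a^3 - 3*a^2 - 2*a + 13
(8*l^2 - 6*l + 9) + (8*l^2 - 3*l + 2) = 16*l^2 - 9*l + 11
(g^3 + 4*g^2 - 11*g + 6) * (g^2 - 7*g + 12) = g^5 - 3*g^4 - 27*g^3 + 131*g^2 - 174*g + 72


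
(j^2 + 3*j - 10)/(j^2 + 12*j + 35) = (j - 2)/(j + 7)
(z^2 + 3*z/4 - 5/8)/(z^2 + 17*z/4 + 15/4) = (z - 1/2)/(z + 3)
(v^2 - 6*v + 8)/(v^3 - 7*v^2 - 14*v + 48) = (v - 4)/(v^2 - 5*v - 24)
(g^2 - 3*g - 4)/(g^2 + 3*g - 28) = (g + 1)/(g + 7)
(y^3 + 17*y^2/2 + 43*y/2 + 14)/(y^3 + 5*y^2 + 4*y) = (y + 7/2)/y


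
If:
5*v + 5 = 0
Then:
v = -1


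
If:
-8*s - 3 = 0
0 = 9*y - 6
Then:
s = -3/8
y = 2/3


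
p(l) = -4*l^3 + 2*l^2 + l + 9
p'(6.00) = -407.00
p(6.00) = -777.00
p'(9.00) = -935.00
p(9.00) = -2736.00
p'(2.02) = -39.88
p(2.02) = -13.79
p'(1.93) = -35.98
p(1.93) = -10.38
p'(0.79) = -3.33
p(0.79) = 9.07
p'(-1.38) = -27.37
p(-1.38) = 21.94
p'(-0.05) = 0.77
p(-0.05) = 8.96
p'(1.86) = -33.08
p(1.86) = -7.96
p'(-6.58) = -544.88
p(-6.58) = 1228.57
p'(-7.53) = -709.53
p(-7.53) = 1822.70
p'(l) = -12*l^2 + 4*l + 1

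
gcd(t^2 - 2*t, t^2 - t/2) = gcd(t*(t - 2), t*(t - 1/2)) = t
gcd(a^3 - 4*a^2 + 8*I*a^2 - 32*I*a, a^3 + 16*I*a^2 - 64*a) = a^2 + 8*I*a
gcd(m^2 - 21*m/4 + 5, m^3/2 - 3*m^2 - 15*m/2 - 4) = 1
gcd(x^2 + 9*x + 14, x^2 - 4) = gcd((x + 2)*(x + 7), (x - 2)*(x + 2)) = x + 2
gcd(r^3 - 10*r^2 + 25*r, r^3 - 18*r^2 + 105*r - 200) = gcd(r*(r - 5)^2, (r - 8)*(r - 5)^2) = r^2 - 10*r + 25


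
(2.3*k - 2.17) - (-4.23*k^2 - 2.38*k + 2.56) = 4.23*k^2 + 4.68*k - 4.73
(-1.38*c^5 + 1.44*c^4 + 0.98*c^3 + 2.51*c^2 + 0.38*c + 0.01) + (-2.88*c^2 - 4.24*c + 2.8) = -1.38*c^5 + 1.44*c^4 + 0.98*c^3 - 0.37*c^2 - 3.86*c + 2.81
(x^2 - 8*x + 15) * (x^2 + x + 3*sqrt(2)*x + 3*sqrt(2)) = x^4 - 7*x^3 + 3*sqrt(2)*x^3 - 21*sqrt(2)*x^2 + 7*x^2 + 15*x + 21*sqrt(2)*x + 45*sqrt(2)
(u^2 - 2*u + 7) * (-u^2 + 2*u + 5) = -u^4 + 4*u^3 - 6*u^2 + 4*u + 35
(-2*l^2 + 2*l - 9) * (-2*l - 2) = 4*l^3 + 14*l + 18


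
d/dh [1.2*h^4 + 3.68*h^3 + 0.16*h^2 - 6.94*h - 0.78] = 4.8*h^3 + 11.04*h^2 + 0.32*h - 6.94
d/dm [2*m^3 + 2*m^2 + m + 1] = 6*m^2 + 4*m + 1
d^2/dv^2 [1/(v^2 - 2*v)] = 2*(-v*(v - 2) + 4*(v - 1)^2)/(v^3*(v - 2)^3)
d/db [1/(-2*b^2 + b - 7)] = (4*b - 1)/(2*b^2 - b + 7)^2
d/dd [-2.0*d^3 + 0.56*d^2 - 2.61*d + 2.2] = -6.0*d^2 + 1.12*d - 2.61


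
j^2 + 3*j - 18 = (j - 3)*(j + 6)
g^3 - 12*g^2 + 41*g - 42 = (g - 7)*(g - 3)*(g - 2)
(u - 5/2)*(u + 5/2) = u^2 - 25/4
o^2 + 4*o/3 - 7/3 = (o - 1)*(o + 7/3)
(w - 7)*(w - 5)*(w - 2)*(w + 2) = w^4 - 12*w^3 + 31*w^2 + 48*w - 140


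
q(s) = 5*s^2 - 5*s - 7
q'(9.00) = 85.00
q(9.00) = 353.00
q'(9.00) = 85.00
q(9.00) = 353.00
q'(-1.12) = -16.20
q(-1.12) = 4.87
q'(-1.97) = -24.70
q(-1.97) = 22.25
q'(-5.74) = -62.40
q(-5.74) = 186.44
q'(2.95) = 24.50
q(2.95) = 21.76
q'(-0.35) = -8.50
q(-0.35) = -4.64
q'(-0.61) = -11.10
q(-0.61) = -2.09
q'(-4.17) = -46.70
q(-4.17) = 100.79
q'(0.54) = 0.40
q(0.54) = -8.24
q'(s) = 10*s - 5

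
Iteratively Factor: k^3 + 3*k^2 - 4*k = (k + 4)*(k^2 - k) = (k - 1)*(k + 4)*(k)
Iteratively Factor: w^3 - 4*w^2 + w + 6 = (w + 1)*(w^2 - 5*w + 6) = (w - 3)*(w + 1)*(w - 2)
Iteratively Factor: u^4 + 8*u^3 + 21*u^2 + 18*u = (u + 3)*(u^3 + 5*u^2 + 6*u) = (u + 3)^2*(u^2 + 2*u) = u*(u + 3)^2*(u + 2)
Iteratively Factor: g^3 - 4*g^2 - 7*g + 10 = (g - 1)*(g^2 - 3*g - 10) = (g - 5)*(g - 1)*(g + 2)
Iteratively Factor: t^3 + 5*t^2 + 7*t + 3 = (t + 1)*(t^2 + 4*t + 3) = (t + 1)^2*(t + 3)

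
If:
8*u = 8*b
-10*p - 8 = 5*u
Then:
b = u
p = -u/2 - 4/5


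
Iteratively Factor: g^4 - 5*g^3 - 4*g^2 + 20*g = (g + 2)*(g^3 - 7*g^2 + 10*g) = (g - 5)*(g + 2)*(g^2 - 2*g) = g*(g - 5)*(g + 2)*(g - 2)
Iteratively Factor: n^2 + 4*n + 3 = (n + 1)*(n + 3)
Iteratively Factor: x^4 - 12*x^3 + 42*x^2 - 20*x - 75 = (x + 1)*(x^3 - 13*x^2 + 55*x - 75) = (x - 5)*(x + 1)*(x^2 - 8*x + 15) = (x - 5)^2*(x + 1)*(x - 3)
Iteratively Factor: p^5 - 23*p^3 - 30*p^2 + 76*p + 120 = (p + 2)*(p^4 - 2*p^3 - 19*p^2 + 8*p + 60) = (p + 2)*(p + 3)*(p^3 - 5*p^2 - 4*p + 20) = (p - 2)*(p + 2)*(p + 3)*(p^2 - 3*p - 10) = (p - 2)*(p + 2)^2*(p + 3)*(p - 5)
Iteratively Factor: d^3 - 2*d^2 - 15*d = (d - 5)*(d^2 + 3*d) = d*(d - 5)*(d + 3)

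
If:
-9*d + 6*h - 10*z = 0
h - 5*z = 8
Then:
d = 20*z/9 + 16/3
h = 5*z + 8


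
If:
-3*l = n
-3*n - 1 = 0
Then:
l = 1/9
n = -1/3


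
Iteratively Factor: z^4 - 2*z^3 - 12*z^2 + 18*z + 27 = (z + 1)*(z^3 - 3*z^2 - 9*z + 27) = (z - 3)*(z + 1)*(z^2 - 9) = (z - 3)*(z + 1)*(z + 3)*(z - 3)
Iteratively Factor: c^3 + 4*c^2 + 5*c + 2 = (c + 1)*(c^2 + 3*c + 2) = (c + 1)^2*(c + 2)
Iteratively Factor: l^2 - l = (l)*(l - 1)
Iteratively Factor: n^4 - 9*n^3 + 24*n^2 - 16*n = (n - 4)*(n^3 - 5*n^2 + 4*n) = (n - 4)*(n - 1)*(n^2 - 4*n) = (n - 4)^2*(n - 1)*(n)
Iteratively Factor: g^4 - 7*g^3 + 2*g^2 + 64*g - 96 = (g - 4)*(g^3 - 3*g^2 - 10*g + 24) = (g - 4)^2*(g^2 + g - 6) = (g - 4)^2*(g - 2)*(g + 3)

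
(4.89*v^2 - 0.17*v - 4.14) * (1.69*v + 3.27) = 8.2641*v^3 + 15.703*v^2 - 7.5525*v - 13.5378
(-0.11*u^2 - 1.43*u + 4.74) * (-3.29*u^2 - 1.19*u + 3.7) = 0.3619*u^4 + 4.8356*u^3 - 14.2999*u^2 - 10.9316*u + 17.538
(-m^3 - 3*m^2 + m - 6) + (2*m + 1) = -m^3 - 3*m^2 + 3*m - 5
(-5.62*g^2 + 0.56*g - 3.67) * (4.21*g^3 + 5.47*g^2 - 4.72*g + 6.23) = -23.6602*g^5 - 28.3838*g^4 + 14.1389*g^3 - 57.7307*g^2 + 20.8112*g - 22.8641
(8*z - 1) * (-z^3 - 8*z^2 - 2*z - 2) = -8*z^4 - 63*z^3 - 8*z^2 - 14*z + 2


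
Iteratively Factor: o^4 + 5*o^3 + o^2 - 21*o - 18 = (o + 3)*(o^3 + 2*o^2 - 5*o - 6) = (o - 2)*(o + 3)*(o^2 + 4*o + 3) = (o - 2)*(o + 3)^2*(o + 1)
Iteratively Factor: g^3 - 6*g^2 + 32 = (g - 4)*(g^2 - 2*g - 8) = (g - 4)^2*(g + 2)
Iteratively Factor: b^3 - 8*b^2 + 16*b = (b - 4)*(b^2 - 4*b) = b*(b - 4)*(b - 4)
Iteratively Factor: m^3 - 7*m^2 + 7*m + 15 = (m + 1)*(m^2 - 8*m + 15) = (m - 5)*(m + 1)*(m - 3)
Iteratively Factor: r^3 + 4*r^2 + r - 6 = (r - 1)*(r^2 + 5*r + 6) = (r - 1)*(r + 3)*(r + 2)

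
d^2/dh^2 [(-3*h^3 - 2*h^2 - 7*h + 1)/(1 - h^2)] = 2*(10*h^3 + 3*h^2 + 30*h + 1)/(h^6 - 3*h^4 + 3*h^2 - 1)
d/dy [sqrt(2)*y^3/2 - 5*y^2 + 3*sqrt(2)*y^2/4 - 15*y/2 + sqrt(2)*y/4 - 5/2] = 3*sqrt(2)*y^2/2 - 10*y + 3*sqrt(2)*y/2 - 15/2 + sqrt(2)/4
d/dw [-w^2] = -2*w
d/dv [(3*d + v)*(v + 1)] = 3*d + 2*v + 1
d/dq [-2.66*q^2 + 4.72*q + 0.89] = 4.72 - 5.32*q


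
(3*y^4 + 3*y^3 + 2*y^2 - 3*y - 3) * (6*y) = 18*y^5 + 18*y^4 + 12*y^3 - 18*y^2 - 18*y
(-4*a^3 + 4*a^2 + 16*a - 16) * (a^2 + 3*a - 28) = -4*a^5 - 8*a^4 + 140*a^3 - 80*a^2 - 496*a + 448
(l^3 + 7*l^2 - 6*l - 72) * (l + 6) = l^4 + 13*l^3 + 36*l^2 - 108*l - 432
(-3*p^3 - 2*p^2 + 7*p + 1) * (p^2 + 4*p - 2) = -3*p^5 - 14*p^4 + 5*p^3 + 33*p^2 - 10*p - 2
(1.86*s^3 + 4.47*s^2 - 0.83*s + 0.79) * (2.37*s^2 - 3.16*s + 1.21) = 4.4082*s^5 + 4.7163*s^4 - 13.8417*s^3 + 9.9038*s^2 - 3.5007*s + 0.9559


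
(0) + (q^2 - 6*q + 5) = q^2 - 6*q + 5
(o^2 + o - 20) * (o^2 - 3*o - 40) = o^4 - 2*o^3 - 63*o^2 + 20*o + 800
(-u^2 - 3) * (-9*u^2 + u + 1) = 9*u^4 - u^3 + 26*u^2 - 3*u - 3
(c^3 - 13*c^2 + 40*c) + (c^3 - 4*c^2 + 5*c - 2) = 2*c^3 - 17*c^2 + 45*c - 2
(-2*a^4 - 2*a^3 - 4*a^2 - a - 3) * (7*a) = -14*a^5 - 14*a^4 - 28*a^3 - 7*a^2 - 21*a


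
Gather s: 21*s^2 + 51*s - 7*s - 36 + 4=21*s^2 + 44*s - 32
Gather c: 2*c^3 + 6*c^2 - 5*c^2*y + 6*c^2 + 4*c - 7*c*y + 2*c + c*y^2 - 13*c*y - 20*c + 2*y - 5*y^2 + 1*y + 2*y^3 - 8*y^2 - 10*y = 2*c^3 + c^2*(12 - 5*y) + c*(y^2 - 20*y - 14) + 2*y^3 - 13*y^2 - 7*y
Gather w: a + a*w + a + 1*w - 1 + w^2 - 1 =2*a + w^2 + w*(a + 1) - 2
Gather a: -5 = -5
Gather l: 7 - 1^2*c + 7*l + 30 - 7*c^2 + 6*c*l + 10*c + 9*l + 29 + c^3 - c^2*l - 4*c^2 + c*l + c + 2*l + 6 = c^3 - 11*c^2 + 10*c + l*(-c^2 + 7*c + 18) + 72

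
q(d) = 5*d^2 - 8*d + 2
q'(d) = 10*d - 8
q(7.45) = 219.91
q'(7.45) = 66.50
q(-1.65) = 28.81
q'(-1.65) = -24.50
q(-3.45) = 89.11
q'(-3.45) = -42.50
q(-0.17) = 3.50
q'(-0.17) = -9.70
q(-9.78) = 558.48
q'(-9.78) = -105.80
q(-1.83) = 33.38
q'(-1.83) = -26.30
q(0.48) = -0.69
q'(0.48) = -3.20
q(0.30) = 0.05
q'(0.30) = -5.00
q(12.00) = 626.00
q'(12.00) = 112.00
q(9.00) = 335.00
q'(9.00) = 82.00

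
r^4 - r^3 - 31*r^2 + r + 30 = (r - 6)*(r - 1)*(r + 1)*(r + 5)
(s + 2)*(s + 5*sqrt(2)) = s^2 + 2*s + 5*sqrt(2)*s + 10*sqrt(2)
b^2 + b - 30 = (b - 5)*(b + 6)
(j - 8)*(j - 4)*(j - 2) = j^3 - 14*j^2 + 56*j - 64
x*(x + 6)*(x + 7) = x^3 + 13*x^2 + 42*x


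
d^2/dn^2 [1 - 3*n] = 0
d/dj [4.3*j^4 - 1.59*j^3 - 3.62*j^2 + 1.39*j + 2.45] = 17.2*j^3 - 4.77*j^2 - 7.24*j + 1.39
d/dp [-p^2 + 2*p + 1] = 2 - 2*p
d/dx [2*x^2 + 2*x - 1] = 4*x + 2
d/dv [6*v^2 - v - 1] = 12*v - 1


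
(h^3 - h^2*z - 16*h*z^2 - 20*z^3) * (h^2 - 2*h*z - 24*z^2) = h^5 - 3*h^4*z - 38*h^3*z^2 + 36*h^2*z^3 + 424*h*z^4 + 480*z^5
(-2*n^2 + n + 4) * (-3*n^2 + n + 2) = 6*n^4 - 5*n^3 - 15*n^2 + 6*n + 8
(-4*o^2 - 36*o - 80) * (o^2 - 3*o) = -4*o^4 - 24*o^3 + 28*o^2 + 240*o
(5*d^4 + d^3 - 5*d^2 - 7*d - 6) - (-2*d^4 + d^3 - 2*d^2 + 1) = 7*d^4 - 3*d^2 - 7*d - 7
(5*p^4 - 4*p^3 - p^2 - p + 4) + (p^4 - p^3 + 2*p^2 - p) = 6*p^4 - 5*p^3 + p^2 - 2*p + 4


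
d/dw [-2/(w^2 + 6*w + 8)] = 4*(w + 3)/(w^2 + 6*w + 8)^2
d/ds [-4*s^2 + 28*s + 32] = 28 - 8*s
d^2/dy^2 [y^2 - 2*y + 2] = 2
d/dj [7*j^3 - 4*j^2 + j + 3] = 21*j^2 - 8*j + 1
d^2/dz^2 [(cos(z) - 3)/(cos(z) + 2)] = 5*(cos(z)^2 - 2*cos(z) - 2)/(cos(z) + 2)^3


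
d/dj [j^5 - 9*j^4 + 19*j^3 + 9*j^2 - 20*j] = 5*j^4 - 36*j^3 + 57*j^2 + 18*j - 20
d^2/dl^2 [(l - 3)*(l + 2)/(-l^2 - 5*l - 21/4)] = 24*(32*l^3 + 180*l^2 + 396*l + 345)/(64*l^6 + 960*l^5 + 5808*l^4 + 18080*l^3 + 30492*l^2 + 26460*l + 9261)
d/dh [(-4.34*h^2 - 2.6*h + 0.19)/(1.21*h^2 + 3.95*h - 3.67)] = (-13.997*h^2 + 31.3958*h + 8.7915)/(1.4641*h^4 + 9.559*h^3 + 6.7211*h^2 - 28.993*h + 13.4689)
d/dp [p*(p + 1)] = 2*p + 1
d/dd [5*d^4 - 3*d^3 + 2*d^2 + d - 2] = 20*d^3 - 9*d^2 + 4*d + 1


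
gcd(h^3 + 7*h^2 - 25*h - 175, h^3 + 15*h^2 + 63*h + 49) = h + 7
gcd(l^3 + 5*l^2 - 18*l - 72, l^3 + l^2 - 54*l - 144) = l^2 + 9*l + 18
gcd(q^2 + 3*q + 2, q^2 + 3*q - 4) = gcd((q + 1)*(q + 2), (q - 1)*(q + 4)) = 1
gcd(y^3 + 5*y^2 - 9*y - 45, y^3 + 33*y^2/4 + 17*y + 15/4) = y^2 + 8*y + 15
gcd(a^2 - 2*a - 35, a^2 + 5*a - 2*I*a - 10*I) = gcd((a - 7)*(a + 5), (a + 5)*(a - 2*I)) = a + 5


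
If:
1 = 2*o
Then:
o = 1/2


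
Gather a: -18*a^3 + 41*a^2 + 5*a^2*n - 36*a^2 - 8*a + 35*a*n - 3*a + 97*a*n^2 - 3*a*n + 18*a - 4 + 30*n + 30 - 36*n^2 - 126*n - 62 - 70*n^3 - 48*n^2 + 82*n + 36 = -18*a^3 + a^2*(5*n + 5) + a*(97*n^2 + 32*n + 7) - 70*n^3 - 84*n^2 - 14*n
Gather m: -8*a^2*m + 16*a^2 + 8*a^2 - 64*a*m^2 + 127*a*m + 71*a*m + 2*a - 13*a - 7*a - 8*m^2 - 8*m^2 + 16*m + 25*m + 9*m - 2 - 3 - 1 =24*a^2 - 18*a + m^2*(-64*a - 16) + m*(-8*a^2 + 198*a + 50) - 6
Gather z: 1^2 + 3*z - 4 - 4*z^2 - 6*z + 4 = -4*z^2 - 3*z + 1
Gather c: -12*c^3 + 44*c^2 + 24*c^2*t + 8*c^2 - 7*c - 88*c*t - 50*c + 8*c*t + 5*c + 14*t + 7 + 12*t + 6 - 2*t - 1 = -12*c^3 + c^2*(24*t + 52) + c*(-80*t - 52) + 24*t + 12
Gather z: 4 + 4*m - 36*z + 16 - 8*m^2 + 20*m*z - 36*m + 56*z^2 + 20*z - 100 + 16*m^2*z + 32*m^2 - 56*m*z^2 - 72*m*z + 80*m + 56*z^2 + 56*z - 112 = 24*m^2 + 48*m + z^2*(112 - 56*m) + z*(16*m^2 - 52*m + 40) - 192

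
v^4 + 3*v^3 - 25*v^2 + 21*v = v*(v - 3)*(v - 1)*(v + 7)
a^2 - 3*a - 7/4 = (a - 7/2)*(a + 1/2)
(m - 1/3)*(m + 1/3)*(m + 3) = m^3 + 3*m^2 - m/9 - 1/3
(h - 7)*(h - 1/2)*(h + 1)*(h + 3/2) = h^4 - 5*h^3 - 55*h^2/4 - 5*h/2 + 21/4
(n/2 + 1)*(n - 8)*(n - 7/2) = n^3/2 - 19*n^2/4 + 5*n/2 + 28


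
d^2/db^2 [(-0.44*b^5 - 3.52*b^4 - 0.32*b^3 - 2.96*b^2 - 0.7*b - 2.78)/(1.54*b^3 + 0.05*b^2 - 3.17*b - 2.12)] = (-2.08700799999999*b^9 - 0.20327999999995*b^8 + 12.881352*b^7 - 41.514176*b^6 - 137.157504*b^5 - 477.380904*b^4 - 571.037396*b^3 - 150.66678*b^2 - 60.887532*b - 73.659532)/(3.652264*b^9 + 0.35574*b^8 - 22.542366*b^7 - 16.547791*b^6 + 45.422703*b^5 + 63.587931*b^4 - 9.074765*b^3 - 63.236844*b^2 - 42.741744*b - 9.528128)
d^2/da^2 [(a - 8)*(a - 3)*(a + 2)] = 6*a - 18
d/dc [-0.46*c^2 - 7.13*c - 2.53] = -0.92*c - 7.13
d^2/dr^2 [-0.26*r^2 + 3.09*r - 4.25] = -0.520000000000000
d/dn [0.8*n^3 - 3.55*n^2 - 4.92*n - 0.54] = 2.4*n^2 - 7.1*n - 4.92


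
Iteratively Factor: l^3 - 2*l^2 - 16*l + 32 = (l - 2)*(l^2 - 16) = (l - 4)*(l - 2)*(l + 4)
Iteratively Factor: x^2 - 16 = (x + 4)*(x - 4)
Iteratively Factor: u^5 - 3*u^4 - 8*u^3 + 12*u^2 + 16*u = (u - 4)*(u^4 + u^3 - 4*u^2 - 4*u) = (u - 4)*(u + 2)*(u^3 - u^2 - 2*u) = (u - 4)*(u + 1)*(u + 2)*(u^2 - 2*u) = (u - 4)*(u - 2)*(u + 1)*(u + 2)*(u)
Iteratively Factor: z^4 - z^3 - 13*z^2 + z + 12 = (z - 1)*(z^3 - 13*z - 12) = (z - 1)*(z + 3)*(z^2 - 3*z - 4) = (z - 4)*(z - 1)*(z + 3)*(z + 1)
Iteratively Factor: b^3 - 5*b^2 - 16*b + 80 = (b - 5)*(b^2 - 16) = (b - 5)*(b + 4)*(b - 4)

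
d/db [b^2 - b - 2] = 2*b - 1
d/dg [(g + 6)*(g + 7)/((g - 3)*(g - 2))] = 18*(-g^2 - 4*g + 16)/(g^4 - 10*g^3 + 37*g^2 - 60*g + 36)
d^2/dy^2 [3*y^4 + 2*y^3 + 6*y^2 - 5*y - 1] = 36*y^2 + 12*y + 12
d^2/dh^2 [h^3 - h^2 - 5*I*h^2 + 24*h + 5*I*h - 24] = 6*h - 2 - 10*I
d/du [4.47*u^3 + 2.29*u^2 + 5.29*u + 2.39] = 13.41*u^2 + 4.58*u + 5.29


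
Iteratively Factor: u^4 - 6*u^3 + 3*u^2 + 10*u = (u + 1)*(u^3 - 7*u^2 + 10*u) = (u - 5)*(u + 1)*(u^2 - 2*u) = (u - 5)*(u - 2)*(u + 1)*(u)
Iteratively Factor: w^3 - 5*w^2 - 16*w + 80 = (w - 4)*(w^2 - w - 20) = (w - 5)*(w - 4)*(w + 4)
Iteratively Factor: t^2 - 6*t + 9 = (t - 3)*(t - 3)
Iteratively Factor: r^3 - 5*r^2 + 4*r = (r - 4)*(r^2 - r) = (r - 4)*(r - 1)*(r)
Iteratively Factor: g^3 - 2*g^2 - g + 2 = (g - 1)*(g^2 - g - 2) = (g - 2)*(g - 1)*(g + 1)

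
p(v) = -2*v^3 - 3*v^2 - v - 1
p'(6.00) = -253.00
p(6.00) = -547.00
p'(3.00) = -73.00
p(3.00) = -85.00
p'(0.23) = -2.70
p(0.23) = -1.41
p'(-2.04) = -13.73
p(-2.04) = 5.53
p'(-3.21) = -43.56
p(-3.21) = 37.45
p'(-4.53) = -96.95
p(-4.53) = 127.89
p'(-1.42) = -4.58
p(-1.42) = 0.10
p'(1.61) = -26.21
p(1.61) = -18.73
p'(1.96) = -35.81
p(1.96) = -29.54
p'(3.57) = -98.89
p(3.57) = -133.80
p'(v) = -6*v^2 - 6*v - 1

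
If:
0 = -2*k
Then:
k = 0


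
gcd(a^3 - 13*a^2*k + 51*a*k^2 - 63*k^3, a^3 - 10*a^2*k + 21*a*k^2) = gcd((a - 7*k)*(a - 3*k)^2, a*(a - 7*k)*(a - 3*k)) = a^2 - 10*a*k + 21*k^2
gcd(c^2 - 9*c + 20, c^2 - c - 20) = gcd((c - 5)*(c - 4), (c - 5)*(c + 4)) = c - 5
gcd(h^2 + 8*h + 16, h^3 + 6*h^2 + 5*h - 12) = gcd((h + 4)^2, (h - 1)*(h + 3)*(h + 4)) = h + 4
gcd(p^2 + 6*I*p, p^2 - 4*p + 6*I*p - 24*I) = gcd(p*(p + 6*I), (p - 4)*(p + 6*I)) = p + 6*I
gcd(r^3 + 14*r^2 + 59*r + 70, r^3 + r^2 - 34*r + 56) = r + 7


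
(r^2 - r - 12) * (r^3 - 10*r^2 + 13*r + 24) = r^5 - 11*r^4 + 11*r^3 + 131*r^2 - 180*r - 288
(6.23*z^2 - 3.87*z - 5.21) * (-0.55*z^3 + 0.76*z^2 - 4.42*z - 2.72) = -3.4265*z^5 + 6.8633*z^4 - 27.6123*z^3 - 3.7998*z^2 + 33.5546*z + 14.1712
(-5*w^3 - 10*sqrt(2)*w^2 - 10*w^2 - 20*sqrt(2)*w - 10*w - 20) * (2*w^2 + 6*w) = -10*w^5 - 50*w^4 - 20*sqrt(2)*w^4 - 100*sqrt(2)*w^3 - 80*w^3 - 120*sqrt(2)*w^2 - 100*w^2 - 120*w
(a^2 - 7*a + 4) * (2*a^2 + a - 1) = 2*a^4 - 13*a^3 + 11*a - 4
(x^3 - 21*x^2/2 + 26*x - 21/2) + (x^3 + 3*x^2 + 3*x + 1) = 2*x^3 - 15*x^2/2 + 29*x - 19/2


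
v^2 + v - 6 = (v - 2)*(v + 3)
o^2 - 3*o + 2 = (o - 2)*(o - 1)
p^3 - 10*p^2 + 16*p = p*(p - 8)*(p - 2)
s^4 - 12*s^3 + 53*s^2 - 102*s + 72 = (s - 4)*(s - 3)^2*(s - 2)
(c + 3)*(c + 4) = c^2 + 7*c + 12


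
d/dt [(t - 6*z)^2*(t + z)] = (t - 6*z)*(3*t - 4*z)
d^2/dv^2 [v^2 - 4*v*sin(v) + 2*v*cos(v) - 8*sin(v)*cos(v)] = 4*v*sin(v) - 2*v*cos(v) - 4*sin(v) + 16*sin(2*v) - 8*cos(v) + 2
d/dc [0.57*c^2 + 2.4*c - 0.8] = 1.14*c + 2.4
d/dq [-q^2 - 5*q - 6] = -2*q - 5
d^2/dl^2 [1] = 0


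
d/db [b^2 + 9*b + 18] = 2*b + 9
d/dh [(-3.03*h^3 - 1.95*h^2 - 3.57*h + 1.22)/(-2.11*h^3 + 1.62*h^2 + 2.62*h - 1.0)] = (-9.0231*h^4 - 30.9426*h^3 + 17.487*h^2 - 0.0527999999999995*h + 0.3736)/(4.4521*h^6 - 6.8364*h^5 - 8.432*h^4 + 12.7088*h^3 + 3.6244*h^2 - 5.24*h + 1.0)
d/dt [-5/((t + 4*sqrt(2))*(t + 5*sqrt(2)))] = 5*(2*t + 9*sqrt(2))/((t + 4*sqrt(2))^2*(t + 5*sqrt(2))^2)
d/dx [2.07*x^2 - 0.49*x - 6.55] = 4.14*x - 0.49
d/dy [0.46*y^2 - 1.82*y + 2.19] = 0.92*y - 1.82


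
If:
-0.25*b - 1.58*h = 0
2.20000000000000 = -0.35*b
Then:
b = -6.29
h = 0.99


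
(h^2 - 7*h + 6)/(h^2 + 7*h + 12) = (h^2 - 7*h + 6)/(h^2 + 7*h + 12)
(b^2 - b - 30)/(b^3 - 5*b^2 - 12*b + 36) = (b + 5)/(b^2 + b - 6)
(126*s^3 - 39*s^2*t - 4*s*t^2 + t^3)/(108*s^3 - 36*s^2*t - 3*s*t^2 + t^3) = (7*s - t)/(6*s - t)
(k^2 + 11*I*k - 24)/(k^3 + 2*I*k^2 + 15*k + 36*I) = (k + 8*I)/(k^2 - I*k + 12)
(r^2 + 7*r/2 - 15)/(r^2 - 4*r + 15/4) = 2*(r + 6)/(2*r - 3)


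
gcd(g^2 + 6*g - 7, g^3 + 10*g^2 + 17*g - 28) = g^2 + 6*g - 7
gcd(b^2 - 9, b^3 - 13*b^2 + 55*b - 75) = b - 3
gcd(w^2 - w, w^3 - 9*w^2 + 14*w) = w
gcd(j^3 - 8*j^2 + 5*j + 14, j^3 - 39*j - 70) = j - 7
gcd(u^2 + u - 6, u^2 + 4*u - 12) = u - 2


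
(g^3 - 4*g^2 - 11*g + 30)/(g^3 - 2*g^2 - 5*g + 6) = (g^3 - 4*g^2 - 11*g + 30)/(g^3 - 2*g^2 - 5*g + 6)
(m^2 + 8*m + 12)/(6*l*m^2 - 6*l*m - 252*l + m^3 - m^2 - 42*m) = (m + 2)/(6*l*m - 42*l + m^2 - 7*m)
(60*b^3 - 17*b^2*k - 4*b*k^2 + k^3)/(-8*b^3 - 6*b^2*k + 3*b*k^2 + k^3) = (-15*b^2 + 8*b*k - k^2)/(2*b^2 + b*k - k^2)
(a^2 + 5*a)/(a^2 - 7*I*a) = (a + 5)/(a - 7*I)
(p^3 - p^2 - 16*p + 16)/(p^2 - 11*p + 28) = (p^2 + 3*p - 4)/(p - 7)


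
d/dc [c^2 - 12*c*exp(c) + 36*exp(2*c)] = -12*c*exp(c) + 2*c + 72*exp(2*c) - 12*exp(c)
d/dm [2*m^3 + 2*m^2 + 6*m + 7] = 6*m^2 + 4*m + 6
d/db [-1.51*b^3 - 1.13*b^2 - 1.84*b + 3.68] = -4.53*b^2 - 2.26*b - 1.84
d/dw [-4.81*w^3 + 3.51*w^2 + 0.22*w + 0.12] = -14.43*w^2 + 7.02*w + 0.22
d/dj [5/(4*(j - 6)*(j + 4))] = 5*(1 - j)/(2*(j^4 - 4*j^3 - 44*j^2 + 96*j + 576))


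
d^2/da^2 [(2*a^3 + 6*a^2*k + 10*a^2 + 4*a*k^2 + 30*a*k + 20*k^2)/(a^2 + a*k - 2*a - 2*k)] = 56*(k + 1)/(a^3 - 6*a^2 + 12*a - 8)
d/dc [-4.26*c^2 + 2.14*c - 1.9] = 2.14 - 8.52*c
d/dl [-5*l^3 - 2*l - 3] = -15*l^2 - 2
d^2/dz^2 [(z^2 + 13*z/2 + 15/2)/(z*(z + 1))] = (11*z^3 + 45*z^2 + 45*z + 15)/(z^3*(z^3 + 3*z^2 + 3*z + 1))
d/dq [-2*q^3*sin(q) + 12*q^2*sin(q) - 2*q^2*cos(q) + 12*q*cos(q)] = -2*q^3*cos(q) - 4*q^2*sin(q) + 12*q^2*cos(q) + 12*q*sin(q) - 4*q*cos(q) + 12*cos(q)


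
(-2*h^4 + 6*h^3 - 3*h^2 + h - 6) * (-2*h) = 4*h^5 - 12*h^4 + 6*h^3 - 2*h^2 + 12*h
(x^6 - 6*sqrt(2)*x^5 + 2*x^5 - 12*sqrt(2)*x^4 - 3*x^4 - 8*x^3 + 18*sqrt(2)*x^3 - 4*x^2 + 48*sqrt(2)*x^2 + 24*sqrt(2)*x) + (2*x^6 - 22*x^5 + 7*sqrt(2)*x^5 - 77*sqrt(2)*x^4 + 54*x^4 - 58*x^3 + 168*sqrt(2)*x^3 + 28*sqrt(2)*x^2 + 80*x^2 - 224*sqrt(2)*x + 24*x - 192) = 3*x^6 - 20*x^5 + sqrt(2)*x^5 - 89*sqrt(2)*x^4 + 51*x^4 - 66*x^3 + 186*sqrt(2)*x^3 + 76*x^2 + 76*sqrt(2)*x^2 - 200*sqrt(2)*x + 24*x - 192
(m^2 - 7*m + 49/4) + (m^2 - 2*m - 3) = 2*m^2 - 9*m + 37/4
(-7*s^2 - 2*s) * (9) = -63*s^2 - 18*s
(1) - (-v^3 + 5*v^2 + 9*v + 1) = v^3 - 5*v^2 - 9*v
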